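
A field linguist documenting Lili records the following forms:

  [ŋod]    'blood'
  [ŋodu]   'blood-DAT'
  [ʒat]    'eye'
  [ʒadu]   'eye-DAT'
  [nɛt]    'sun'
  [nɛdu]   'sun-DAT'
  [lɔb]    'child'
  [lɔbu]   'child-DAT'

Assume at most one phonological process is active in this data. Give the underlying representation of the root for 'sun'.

The root 'sun' surfaces as [nɛt] and [nɛdu], with a stem-final [t] ~ [d] alternation.
If /d/ were underlying and a rule turned it into [t] in isolation, 'blood' would also alternate; but it has [d] in both [ŋod] and [ŋodu].
The underlying segment must be /t/; voiceless stops become voiced between vowels, yielding [d] there.

/nɛt/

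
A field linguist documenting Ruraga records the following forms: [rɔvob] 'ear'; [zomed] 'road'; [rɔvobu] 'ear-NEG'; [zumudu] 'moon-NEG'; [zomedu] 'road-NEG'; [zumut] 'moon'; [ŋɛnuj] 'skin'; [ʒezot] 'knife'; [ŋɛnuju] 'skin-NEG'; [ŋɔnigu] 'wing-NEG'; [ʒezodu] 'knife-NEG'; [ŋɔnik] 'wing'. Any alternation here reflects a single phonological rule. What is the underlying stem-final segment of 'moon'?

/t/

The stem for 'moon' ends in [t] in [zumut] but [d] in [zumudu].
If /d/ were underlying and a rule turned it into [t] in isolation, 'road' would also alternate; but it has [d] in both [zomed] and [zomedu].
The alternation reflects intervocalic voicing: voiceless stops become voiced between vowels. /t/ is underlying.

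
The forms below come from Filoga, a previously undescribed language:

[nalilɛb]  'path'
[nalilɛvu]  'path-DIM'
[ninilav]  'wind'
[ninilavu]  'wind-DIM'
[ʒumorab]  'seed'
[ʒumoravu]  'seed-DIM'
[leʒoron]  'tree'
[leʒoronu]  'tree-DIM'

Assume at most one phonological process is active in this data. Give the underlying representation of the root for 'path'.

/nalilɛb/

'path' shows [b] ~ [v] at the end of the stem ([nalilɛb] vs [nalilɛvu]).
If /v/ were underlying and a rule turned it into [b] in isolation, 'wind' would also alternate; but it has [v] in both [ninilav] and [ninilavu].
The underlying segment must be /b/; voiced stops become fricatives between vowels, yielding [v] there.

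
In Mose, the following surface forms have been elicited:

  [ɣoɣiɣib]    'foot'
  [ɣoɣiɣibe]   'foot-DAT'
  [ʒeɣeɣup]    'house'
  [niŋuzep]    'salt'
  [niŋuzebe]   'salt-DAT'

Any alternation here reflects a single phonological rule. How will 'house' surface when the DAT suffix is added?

[ʒeɣeɣube]

The stem for 'salt' ends in [p] in [niŋuzep] but [b] in [niŋuzebe].
If /b/ were underlying and a rule turned it into [p] in isolation, 'foot' would also alternate; but it has [b] in both [ɣoɣiɣib] and [ɣoɣiɣibe].
The alternation reflects intervocalic voicing: voiceless stops become voiced between vowels. /p/ is underlying.
The one attested form of 'house', [ʒeɣeɣup], shows underlying /ʒeɣeɣup/. Applying the same rule between vowels gives [ʒeɣeɣube].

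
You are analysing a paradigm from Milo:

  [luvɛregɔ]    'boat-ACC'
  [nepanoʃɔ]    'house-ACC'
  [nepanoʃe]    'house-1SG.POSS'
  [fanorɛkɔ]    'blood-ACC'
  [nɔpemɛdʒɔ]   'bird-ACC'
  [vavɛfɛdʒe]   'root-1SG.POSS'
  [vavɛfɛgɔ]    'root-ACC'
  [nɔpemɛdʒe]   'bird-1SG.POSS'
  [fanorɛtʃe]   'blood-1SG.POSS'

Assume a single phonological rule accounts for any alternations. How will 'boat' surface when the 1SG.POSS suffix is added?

[luvɛredʒe]

The stem for 'root' ends in [g] in [vavɛfɛgɔ] but [dʒ] in [vavɛfɛdʒe].
If /dʒ/ were underlying and a rule turned it into [g] before the ACC suffix, 'bird' would also alternate; but it has [dʒ] in both [nɔpemɛdʒɔ] and [nɔpemɛdʒe].
Therefore /g/ is basic and [dʒ] is derived by palatalization before a front vowel (/k/ and /g/ become palato-alveolar [tʃ] and [dʒ] before a front vowel).
The one attested form of 'boat', [luvɛregɔ], shows underlying /luvɛreg/. Applying the same rule before a front vowel gives [luvɛredʒe].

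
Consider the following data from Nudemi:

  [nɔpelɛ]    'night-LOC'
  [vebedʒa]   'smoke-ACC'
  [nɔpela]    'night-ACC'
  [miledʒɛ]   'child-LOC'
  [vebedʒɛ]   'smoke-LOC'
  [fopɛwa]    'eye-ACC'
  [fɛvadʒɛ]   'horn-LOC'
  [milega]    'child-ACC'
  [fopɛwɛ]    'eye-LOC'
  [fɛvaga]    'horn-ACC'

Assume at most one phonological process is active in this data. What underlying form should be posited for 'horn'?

/fɛvag/

'horn' shows [dʒ] ~ [g] at the end of the stem ([fɛvadʒɛ] vs [fɛvaga]).
The stem 'smoke' ([vebedʒɛ], [vebedʒa]) shows [dʒ] unchanged in both environments, so [dʒ] cannot be basic with [g] derived before the ACC suffix.
So /g/ is underlying, and a rule of palatalization before a front vowel — /g/ becomes palato-alveolar [dʒ] before a front vowel — gives [dʒ].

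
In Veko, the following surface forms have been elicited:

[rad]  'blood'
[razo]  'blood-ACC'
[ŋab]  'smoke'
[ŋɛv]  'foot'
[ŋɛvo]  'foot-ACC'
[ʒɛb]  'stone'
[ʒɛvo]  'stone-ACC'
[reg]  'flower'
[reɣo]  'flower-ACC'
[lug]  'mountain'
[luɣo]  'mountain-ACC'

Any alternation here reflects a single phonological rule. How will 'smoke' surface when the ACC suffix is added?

The root 'stone' surfaces as [ʒɛb] and [ʒɛvo], with a stem-final [b] ~ [v] alternation.
The stem 'foot' ([ŋɛv], [ŋɛvo]) shows [v] unchanged in both environments, so [v] cannot be basic with [b] derived in isolation.
Therefore /b/ is basic and [v] is derived by intervocalic spirantization (voiced stops become fricatives between vowels).
From [ŋab] the stem 'smoke' is /ŋab/; between vowels this yields [ŋavo].

[ŋavo]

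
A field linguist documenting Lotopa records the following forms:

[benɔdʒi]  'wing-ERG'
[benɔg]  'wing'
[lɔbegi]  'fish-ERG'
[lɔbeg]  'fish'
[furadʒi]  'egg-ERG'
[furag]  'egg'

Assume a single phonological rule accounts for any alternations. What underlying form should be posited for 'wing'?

/benɔdʒ/

In [benɔdʒi] and [benɔg] the final segment of 'wing' alternates: [dʒ] ~ [g].
If /g/ were underlying and a rule turned it into [dʒ] before the ERG suffix, 'fish' would also alternate; but it has [g] in both [lɔbegi] and [lɔbeg].
So /dʒ/ is underlying, and a rule of depalatalization — palato-alveolar /dʒ/ becomes [g] when no front vowel follows — gives [g].
The underlying form of 'wing' is therefore /benɔdʒ/.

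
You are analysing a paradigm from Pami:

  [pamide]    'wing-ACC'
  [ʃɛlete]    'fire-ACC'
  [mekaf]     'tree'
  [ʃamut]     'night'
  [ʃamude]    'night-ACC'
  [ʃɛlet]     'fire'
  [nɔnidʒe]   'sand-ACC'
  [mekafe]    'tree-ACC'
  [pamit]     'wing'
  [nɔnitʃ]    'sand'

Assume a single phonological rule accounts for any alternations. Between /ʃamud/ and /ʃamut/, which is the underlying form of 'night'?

/ʃamud/

The root 'night' surfaces as [ʃamut] and [ʃamude], with a stem-final [t] ~ [d] alternation.
Compare 'fire', with invariant [t] in [ʃɛlet] and [ʃɛlete]: an analysis with underlying /t/ and a rule producing [d] before the ACC suffix would wrongly predict alternation here too.
Therefore /d/ is basic and [t] is derived by word-final obstruent devoicing (voiced obstruents become voiceless word-finally).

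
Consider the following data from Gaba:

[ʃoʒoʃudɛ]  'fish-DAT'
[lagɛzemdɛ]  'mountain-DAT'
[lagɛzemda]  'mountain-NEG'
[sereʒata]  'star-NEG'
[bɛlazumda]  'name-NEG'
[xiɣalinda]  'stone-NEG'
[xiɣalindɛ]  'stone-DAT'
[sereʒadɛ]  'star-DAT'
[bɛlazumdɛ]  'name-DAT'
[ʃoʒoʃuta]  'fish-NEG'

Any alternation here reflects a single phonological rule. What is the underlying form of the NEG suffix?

The NEG morpheme has two allomorphs, [-da] and [-ta].
By contrast the DAT suffix keeps its initial [d] throughout — that segment must be underlying.
The NEG suffix is therefore /-ta/ underlyingly, with post-nasal voicing: voiceless stops become voiced after a nasal.

/-ta/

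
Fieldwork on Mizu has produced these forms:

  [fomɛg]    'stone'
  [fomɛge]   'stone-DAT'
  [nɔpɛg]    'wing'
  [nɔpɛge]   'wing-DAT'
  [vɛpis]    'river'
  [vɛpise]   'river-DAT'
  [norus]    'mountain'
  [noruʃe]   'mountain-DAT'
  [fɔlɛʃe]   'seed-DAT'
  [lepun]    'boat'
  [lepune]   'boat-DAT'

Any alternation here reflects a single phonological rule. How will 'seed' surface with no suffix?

[fɔlɛs]

'mountain' shows [s] ~ [ʃ] at the end of the stem ([norus] vs [noruʃe]).
Compare 'river', with invariant [s] in [vɛpis] and [vɛpise]: an analysis with underlying /s/ and a rule producing [ʃ] before the DAT suffix would wrongly predict alternation here too.
So /ʃ/ is underlying, and a rule of depalatalization — palato-alveolar /ʃ/ becomes [s] when no front vowel follows — gives [s].
From [fɔlɛʃe] the stem 'seed' is /fɔlɛʃ/; when no front vowel follows this yields [fɔlɛs].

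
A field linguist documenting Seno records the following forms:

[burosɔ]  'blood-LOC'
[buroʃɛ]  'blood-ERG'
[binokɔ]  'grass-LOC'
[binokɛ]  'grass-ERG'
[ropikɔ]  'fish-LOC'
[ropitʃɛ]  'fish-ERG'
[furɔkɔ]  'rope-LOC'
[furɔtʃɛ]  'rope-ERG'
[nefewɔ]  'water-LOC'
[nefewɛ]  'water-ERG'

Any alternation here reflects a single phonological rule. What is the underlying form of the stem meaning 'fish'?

/ropitʃ/

The root 'fish' surfaces as [ropikɔ] and [ropitʃɛ], with a stem-final [k] ~ [tʃ] alternation.
But 'grass' keeps [k] in both environments ([binokɔ], [binokɛ]), so there is no rule changing /k/ to [tʃ] before the ERG suffix.
The underlying segment must be /tʃ/; palato-alveolar /tʃ/ and /ʃ/ become [k] and [s] when no front vowel follows, yielding [k] there.
Hence 'fish' is /ropitʃ/ underlyingly.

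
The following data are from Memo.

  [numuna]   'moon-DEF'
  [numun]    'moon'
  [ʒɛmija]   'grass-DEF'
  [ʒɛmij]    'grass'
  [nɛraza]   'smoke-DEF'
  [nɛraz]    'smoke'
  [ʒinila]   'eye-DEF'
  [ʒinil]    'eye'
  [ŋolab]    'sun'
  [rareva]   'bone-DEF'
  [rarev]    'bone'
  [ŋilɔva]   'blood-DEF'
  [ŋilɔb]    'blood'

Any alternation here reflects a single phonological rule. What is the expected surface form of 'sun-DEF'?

In [ŋilɔva] and [ŋilɔb] the final segment of 'blood' alternates: [v] ~ [b].
The stem 'bone' ([rareva], [rarev]) shows [v] unchanged in both environments, so [v] cannot be basic with [b] derived in isolation.
So /b/ is underlying, and a rule of intervocalic spirantization — voiced stops become fricatives between vowels — gives [v].
From [ŋolab] the stem 'sun' is /ŋolab/; between vowels this yields [ŋolava].

[ŋolava]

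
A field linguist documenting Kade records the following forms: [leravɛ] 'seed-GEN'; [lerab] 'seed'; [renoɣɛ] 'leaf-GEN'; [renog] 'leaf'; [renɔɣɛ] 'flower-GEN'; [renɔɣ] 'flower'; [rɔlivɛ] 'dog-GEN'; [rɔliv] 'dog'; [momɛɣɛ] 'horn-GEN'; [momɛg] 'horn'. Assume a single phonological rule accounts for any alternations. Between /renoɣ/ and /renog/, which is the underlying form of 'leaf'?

/renog/

'leaf' shows [ɣ] ~ [g] at the end of the stem ([renoɣɛ] vs [renog]).
The stem 'flower' ([renɔɣɛ], [renɔɣ]) shows [ɣ] unchanged in both environments, so [ɣ] cannot be basic with [g] derived in isolation.
The underlying segment must be /g/; voiced stops become fricatives between vowels, yielding [ɣ] there.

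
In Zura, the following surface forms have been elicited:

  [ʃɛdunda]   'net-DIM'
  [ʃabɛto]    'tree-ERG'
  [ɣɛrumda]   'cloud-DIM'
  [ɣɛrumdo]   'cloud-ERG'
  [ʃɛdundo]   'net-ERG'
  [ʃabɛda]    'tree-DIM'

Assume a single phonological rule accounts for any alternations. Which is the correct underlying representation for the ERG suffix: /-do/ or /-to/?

/-to/

The ERG morpheme has two allomorphs, [-do] and [-to].
By contrast the DIM suffix keeps its initial [d] throughout — that segment must be underlying.
The ERG suffix is therefore /-to/ underlyingly, with post-nasal voicing: voiceless stops become voiced after a nasal.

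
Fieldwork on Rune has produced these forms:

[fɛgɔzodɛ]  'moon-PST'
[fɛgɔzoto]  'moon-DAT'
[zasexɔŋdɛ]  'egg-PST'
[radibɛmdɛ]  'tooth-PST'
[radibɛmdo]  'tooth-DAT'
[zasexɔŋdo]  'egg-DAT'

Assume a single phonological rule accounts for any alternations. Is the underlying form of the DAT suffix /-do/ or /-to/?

The DAT morpheme has two allomorphs, [-do] and [-to].
The PST suffix, which begins with [d], is invariant after every stem; so [d] is not altered by any rule here.
So the underlying form is /-to/, and voiceless stops become voiced after a nasal.

/-to/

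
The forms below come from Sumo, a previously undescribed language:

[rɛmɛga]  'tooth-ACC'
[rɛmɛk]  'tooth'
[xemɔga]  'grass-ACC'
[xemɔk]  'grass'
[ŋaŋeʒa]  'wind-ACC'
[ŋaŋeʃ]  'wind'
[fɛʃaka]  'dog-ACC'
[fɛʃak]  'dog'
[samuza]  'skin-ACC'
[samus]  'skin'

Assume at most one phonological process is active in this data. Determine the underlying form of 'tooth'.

/rɛmɛg/

The root 'tooth' surfaces as [rɛmɛga] and [rɛmɛk], with a stem-final [g] ~ [k] alternation.
But 'dog' keeps [k] in both environments ([fɛʃaka], [fɛʃak]), so there is no rule changing /k/ to [g] before the ACC suffix.
Therefore /g/ is basic and [k] is derived by word-final obstruent devoicing (voiced obstruents become voiceless word-finally).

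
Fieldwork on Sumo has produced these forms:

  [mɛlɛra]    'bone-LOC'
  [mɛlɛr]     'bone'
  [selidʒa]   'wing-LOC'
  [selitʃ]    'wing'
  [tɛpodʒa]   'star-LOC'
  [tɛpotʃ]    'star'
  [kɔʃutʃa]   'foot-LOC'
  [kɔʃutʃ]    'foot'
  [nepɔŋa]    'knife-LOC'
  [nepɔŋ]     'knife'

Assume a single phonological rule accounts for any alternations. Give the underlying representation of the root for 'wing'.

/selidʒ/

In [selidʒa] and [selitʃ] the final segment of 'wing' alternates: [dʒ] ~ [tʃ].
The stem 'foot' ([kɔʃutʃa], [kɔʃutʃ]) shows [tʃ] unchanged in both environments, so [tʃ] cannot be basic with [dʒ] derived before the LOC suffix.
So /dʒ/ is underlying, and a rule of word-final obstruent devoicing — voiced obstruents become voiceless word-finally — gives [tʃ].
Hence 'wing' is /selidʒ/ underlyingly.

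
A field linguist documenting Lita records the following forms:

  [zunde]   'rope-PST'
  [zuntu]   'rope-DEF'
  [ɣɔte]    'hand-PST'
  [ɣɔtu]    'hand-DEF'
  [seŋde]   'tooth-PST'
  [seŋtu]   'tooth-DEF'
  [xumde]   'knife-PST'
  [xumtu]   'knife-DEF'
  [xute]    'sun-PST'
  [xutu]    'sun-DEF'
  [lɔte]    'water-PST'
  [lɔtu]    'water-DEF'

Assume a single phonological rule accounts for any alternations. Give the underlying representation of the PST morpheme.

The PST morpheme has two allomorphs, [-de] and [-te].
The DEF suffix, which begins with [t], is invariant after every stem; so [t] is not altered by any rule here.
The PST suffix is therefore /-de/ underlyingly, with post-vocalic devoicing: voiced stops become voiceless after a vowel.

/-de/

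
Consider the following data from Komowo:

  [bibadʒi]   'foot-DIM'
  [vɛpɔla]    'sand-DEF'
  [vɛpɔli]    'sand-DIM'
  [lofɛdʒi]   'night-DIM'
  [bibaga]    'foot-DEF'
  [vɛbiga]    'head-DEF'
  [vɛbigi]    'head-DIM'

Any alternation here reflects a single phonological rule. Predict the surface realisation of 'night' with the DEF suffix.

'foot' shows [dʒ] ~ [g] at the end of the stem ([bibadʒi] vs [bibaga]).
If /g/ were underlying and a rule turned it into [dʒ] before the DIM suffix, 'head' would also alternate; but it has [g] in both [vɛbigi] and [vɛbiga].
The underlying segment must be /dʒ/; palato-alveolar /dʒ/ becomes [g] when no front vowel follows, yielding [g] there.
The one attested form of 'night', [lofɛdʒi], shows underlying /lofɛdʒ/. Applying the same rule when no front vowel follows gives [lofɛga].

[lofɛga]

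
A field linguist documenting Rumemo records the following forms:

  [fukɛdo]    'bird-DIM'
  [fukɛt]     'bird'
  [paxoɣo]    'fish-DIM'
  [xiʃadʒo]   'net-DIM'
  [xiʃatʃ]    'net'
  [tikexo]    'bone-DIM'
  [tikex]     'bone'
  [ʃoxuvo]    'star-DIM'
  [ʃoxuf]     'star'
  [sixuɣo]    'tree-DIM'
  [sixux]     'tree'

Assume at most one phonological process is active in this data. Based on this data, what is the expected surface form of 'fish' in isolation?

[paxox]

The root 'tree' surfaces as [sixuɣo] and [sixux], with a stem-final [ɣ] ~ [x] alternation.
If /x/ were underlying and a rule turned it into [ɣ] before the DIM suffix, 'bone' would also alternate; but it has [x] in both [tikexo] and [tikex].
The alternation reflects word-final obstruent devoicing: voiced obstruents become voiceless word-finally. /ɣ/ is underlying.
From [paxoɣo] the stem 'fish' is /paxoɣ/; word-finally this yields [paxox].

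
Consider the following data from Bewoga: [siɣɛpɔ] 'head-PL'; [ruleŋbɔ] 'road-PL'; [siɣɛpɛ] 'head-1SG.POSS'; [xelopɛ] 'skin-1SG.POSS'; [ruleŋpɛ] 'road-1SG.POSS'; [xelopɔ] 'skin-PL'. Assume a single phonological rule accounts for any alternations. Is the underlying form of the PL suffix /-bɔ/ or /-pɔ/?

The PL morpheme has two allomorphs, [-bɔ] and [-pɔ].
By contrast the 1SG.POSS suffix keeps its initial [p] throughout — that segment must be underlying.
So the underlying form is /-bɔ/, and voiced stops become voiceless after a vowel.

/-bɔ/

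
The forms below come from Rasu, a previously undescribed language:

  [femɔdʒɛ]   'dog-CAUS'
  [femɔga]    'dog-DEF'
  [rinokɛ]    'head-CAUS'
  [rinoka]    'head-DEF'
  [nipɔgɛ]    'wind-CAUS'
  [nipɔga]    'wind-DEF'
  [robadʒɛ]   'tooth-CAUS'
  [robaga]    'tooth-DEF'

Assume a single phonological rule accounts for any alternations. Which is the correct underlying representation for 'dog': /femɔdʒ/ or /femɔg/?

'dog' shows [dʒ] ~ [g] at the end of the stem ([femɔdʒɛ] vs [femɔga]).
The stem 'wind' ([nipɔgɛ], [nipɔga]) shows [g] unchanged in both environments, so [g] cannot be basic with [dʒ] derived before the CAUS suffix.
Therefore /dʒ/ is basic and [g] is derived by depalatalization (palato-alveolar /dʒ/ becomes [g] when no front vowel follows).

/femɔdʒ/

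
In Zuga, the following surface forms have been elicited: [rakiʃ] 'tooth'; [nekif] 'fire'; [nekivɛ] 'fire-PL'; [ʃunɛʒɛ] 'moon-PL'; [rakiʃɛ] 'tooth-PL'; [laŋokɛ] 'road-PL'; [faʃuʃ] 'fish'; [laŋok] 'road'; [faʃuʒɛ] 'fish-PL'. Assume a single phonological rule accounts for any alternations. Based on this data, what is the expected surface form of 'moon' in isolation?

'fish' shows [ʒ] ~ [ʃ] at the end of the stem ([faʃuʒɛ] vs [faʃuʃ]).
Compare 'tooth', with invariant [ʃ] in [rakiʃɛ] and [rakiʃ]: an analysis with underlying /ʃ/ and a rule producing [ʒ] before the PL suffix would wrongly predict alternation here too.
The alternation reflects word-final obstruent devoicing: voiced obstruents become voiceless word-finally. /ʒ/ is underlying.
The one attested form of 'moon', [ʃunɛʒɛ], shows underlying /ʃunɛʒ/. Applying the same rule word-finally gives [ʃunɛʃ].

[ʃunɛʃ]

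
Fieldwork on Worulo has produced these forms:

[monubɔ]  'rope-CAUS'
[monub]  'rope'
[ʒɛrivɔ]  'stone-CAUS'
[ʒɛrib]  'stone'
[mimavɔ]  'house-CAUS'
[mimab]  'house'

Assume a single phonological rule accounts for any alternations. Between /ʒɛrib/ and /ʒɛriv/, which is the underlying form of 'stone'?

/ʒɛriv/

The root 'stone' surfaces as [ʒɛrivɔ] and [ʒɛrib], with a stem-final [v] ~ [b] alternation.
If /b/ were underlying and a rule turned it into [v] before the CAUS suffix, 'rope' would also alternate; but it has [b] in both [monubɔ] and [monub].
The alternation reflects word-final hardening: voiced fricatives become stops word-finally. /v/ is underlying.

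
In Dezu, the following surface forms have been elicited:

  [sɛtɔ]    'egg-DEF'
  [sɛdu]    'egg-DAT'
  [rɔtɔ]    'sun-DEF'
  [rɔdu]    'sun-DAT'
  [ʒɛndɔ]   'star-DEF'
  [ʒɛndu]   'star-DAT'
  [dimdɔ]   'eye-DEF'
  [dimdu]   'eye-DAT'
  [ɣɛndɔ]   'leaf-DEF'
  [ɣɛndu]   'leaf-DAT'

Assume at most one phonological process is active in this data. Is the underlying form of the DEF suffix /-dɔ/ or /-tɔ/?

The DEF suffix surfaces as [-dɔ] and [-tɔ], depending on the final segment of the stem.
By contrast the DAT suffix keeps its initial [d] throughout — that segment must be underlying.
So the underlying form is /-tɔ/, and voiceless stops become voiced after a nasal.

/-tɔ/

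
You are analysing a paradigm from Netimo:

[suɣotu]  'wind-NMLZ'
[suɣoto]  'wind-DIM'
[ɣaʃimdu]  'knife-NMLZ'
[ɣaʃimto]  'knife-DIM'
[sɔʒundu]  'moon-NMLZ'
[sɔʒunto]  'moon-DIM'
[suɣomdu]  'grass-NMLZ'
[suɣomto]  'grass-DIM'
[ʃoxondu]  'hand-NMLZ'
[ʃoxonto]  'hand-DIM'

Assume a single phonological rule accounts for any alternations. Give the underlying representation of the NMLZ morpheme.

The NMLZ morpheme has two allomorphs, [-du] and [-tu].
By contrast the DIM suffix keeps its initial [t] throughout — that segment must be underlying.
The NMLZ suffix is therefore /-du/ underlyingly, with post-vocalic devoicing: voiced stops become voiceless after a vowel.

/-du/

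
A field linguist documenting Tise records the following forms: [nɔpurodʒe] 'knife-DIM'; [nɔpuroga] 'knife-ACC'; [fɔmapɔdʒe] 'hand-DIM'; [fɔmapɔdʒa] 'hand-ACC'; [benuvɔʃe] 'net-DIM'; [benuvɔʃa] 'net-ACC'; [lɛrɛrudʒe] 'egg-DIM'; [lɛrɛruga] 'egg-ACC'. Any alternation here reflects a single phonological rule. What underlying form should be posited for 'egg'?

/lɛrɛrug/

In [lɛrɛrudʒe] and [lɛrɛruga] the final segment of 'egg' alternates: [dʒ] ~ [g].
If /dʒ/ were underlying and a rule turned it into [g] before the ACC suffix, 'hand' would also alternate; but it has [dʒ] in both [fɔmapɔdʒe] and [fɔmapɔdʒa].
So /g/ is underlying, and a rule of palatalization before a front vowel — /g/ becomes palato-alveolar [dʒ] before a front vowel — gives [dʒ].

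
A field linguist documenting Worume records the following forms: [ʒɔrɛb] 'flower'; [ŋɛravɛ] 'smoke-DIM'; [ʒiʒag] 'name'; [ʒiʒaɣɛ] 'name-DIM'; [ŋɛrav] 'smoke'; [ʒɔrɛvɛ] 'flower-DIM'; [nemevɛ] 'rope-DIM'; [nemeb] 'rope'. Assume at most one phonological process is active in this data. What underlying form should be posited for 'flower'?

/ʒɔrɛb/

In [ʒɔrɛvɛ] and [ʒɔrɛb] the final segment of 'flower' alternates: [v] ~ [b].
The stem 'smoke' ([ŋɛravɛ], [ŋɛrav]) shows [v] unchanged in both environments, so [v] cannot be basic with [b] derived in isolation.
So /b/ is underlying, and a rule of intervocalic spirantization — voiced stops become fricatives between vowels — gives [v].
So 'flower' = /ʒɔrɛb/.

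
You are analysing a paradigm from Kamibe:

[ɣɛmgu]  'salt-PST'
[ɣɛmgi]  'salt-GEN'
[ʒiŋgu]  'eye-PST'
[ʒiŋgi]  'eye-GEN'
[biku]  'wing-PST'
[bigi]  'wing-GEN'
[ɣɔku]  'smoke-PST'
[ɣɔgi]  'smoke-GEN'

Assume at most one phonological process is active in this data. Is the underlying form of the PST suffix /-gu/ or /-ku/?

The PST suffix surfaces as [-gu] and [-ku], depending on the final segment of the stem.
The GEN suffix, which begins with [g], is invariant after every stem; so [g] is not altered by any rule here.
The PST suffix is therefore /-ku/ underlyingly, with post-nasal voicing: voiceless stops become voiced after a nasal.

/-ku/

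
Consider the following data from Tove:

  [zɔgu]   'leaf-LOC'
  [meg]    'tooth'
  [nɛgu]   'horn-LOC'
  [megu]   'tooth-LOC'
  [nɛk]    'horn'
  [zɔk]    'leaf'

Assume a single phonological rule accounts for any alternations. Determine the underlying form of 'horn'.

/nɛk/

The root 'horn' surfaces as [nɛgu] and [nɛk], with a stem-final [g] ~ [k] alternation.
Compare 'tooth', with invariant [g] in [megu] and [meg]: an analysis with underlying /g/ and a rule producing [k] in isolation would wrongly predict alternation here too.
Therefore /k/ is basic and [g] is derived by intervocalic voicing (voiceless stops become voiced between vowels).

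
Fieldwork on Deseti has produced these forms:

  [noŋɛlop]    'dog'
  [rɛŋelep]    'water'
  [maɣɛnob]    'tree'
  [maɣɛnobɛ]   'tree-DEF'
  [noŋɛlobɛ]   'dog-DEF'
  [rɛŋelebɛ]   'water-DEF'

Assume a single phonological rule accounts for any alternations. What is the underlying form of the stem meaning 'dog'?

The stem for 'dog' ends in [b] in [noŋɛlobɛ] but [p] in [noŋɛlop].
The stem 'tree' ([maɣɛnobɛ], [maɣɛnob]) shows [b] unchanged in both environments, so [b] cannot be basic with [p] derived in isolation.
The underlying segment must be /p/; voiceless stops become voiced between vowels, yielding [b] there.
The underlying form of 'dog' is therefore /noŋɛlop/.

/noŋɛlop/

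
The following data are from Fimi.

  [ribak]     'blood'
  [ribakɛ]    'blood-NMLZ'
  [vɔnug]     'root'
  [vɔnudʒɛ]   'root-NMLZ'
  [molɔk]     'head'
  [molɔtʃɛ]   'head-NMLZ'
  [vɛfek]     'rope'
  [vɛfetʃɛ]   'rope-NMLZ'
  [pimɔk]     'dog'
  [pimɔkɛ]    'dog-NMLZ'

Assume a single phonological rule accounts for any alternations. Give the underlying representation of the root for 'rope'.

'rope' shows [k] ~ [tʃ] at the end of the stem ([vɛfek] vs [vɛfetʃɛ]).
If /k/ were underlying and a rule turned it into [tʃ] before the NMLZ suffix, 'blood' would also alternate; but it has [k] in both [ribak] and [ribakɛ].
The alternation reflects depalatalization: palato-alveolar /tʃ/ and /dʒ/ become [k] and [g] when no front vowel follows. /tʃ/ is underlying.
The underlying form of 'rope' is therefore /vɛfetʃ/.

/vɛfetʃ/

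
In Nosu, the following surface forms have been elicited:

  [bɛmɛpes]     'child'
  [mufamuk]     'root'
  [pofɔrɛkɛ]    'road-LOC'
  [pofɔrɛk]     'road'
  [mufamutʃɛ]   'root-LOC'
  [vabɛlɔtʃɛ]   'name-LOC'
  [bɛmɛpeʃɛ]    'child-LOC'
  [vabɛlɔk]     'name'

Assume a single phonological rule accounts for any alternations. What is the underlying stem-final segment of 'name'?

In [vabɛlɔk] and [vabɛlɔtʃɛ] the final segment of 'name' alternates: [k] ~ [tʃ].
But 'road' keeps [k] in both environments ([pofɔrɛk], [pofɔrɛkɛ]), so there is no rule changing /k/ to [tʃ] before the LOC suffix.
So /tʃ/ is underlying, and a rule of depalatalization — palato-alveolar /tʃ/ and /ʃ/ become [k] and [s] when no front vowel follows — gives [k].

/tʃ/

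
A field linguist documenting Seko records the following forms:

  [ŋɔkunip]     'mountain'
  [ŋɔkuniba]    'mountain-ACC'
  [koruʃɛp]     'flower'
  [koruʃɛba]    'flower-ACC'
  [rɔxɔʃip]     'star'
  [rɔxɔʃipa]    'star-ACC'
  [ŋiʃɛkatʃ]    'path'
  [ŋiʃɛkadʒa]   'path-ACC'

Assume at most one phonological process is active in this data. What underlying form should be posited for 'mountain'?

'mountain' shows [p] ~ [b] at the end of the stem ([ŋɔkunip] vs [ŋɔkuniba]).
If /p/ were underlying and a rule turned it into [b] before the ACC suffix, 'star' would also alternate; but it has [p] in both [rɔxɔʃip] and [rɔxɔʃipa].
The underlying segment must be /b/; voiced obstruents become voiceless word-finally, yielding [p] there.
Hence 'mountain' is /ŋɔkunib/ underlyingly.

/ŋɔkunib/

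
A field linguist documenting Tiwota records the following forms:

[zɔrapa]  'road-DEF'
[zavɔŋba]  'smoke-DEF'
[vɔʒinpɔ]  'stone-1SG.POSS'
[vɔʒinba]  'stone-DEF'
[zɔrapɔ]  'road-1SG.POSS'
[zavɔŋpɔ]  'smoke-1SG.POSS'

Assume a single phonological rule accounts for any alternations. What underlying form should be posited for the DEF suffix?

The DEF morpheme has two allomorphs, [-ba] and [-pa].
By contrast the 1SG.POSS suffix keeps its initial [p] throughout — that segment must be underlying.
The DEF suffix is therefore /-ba/ underlyingly, with post-vocalic devoicing: voiced stops become voiceless after a vowel.

/-ba/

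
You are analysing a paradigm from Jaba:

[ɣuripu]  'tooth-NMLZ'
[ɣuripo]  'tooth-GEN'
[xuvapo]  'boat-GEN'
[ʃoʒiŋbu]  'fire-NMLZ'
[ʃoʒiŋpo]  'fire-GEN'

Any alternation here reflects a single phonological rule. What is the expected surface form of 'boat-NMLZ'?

[xuvapu]

The NMLZ suffix surfaces as [-bu] and [-pu], depending on the final segment of the stem.
The GEN suffix, which begins with [p], is invariant after every stem; so [p] is not altered by any rule here.
The NMLZ suffix is therefore /-bu/ underlyingly, with post-vocalic devoicing: voiced stops become voiceless after a vowel.
After 'boat', which ends in a vowel, the suffix surfaces as [-pu], giving [xuvapu].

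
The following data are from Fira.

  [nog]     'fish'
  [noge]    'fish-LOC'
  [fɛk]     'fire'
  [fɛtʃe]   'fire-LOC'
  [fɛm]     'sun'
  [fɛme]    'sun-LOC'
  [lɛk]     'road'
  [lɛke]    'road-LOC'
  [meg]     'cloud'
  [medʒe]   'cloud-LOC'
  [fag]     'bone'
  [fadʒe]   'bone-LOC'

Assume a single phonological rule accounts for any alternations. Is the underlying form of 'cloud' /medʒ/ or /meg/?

/medʒ/

'cloud' shows [g] ~ [dʒ] at the end of the stem ([meg] vs [medʒe]).
Compare 'fish', with invariant [g] in [nog] and [noge]: an analysis with underlying /g/ and a rule producing [dʒ] before the LOC suffix would wrongly predict alternation here too.
Therefore /dʒ/ is basic and [g] is derived by depalatalization (palato-alveolar /tʃ/ and /dʒ/ become [k] and [g] when no front vowel follows).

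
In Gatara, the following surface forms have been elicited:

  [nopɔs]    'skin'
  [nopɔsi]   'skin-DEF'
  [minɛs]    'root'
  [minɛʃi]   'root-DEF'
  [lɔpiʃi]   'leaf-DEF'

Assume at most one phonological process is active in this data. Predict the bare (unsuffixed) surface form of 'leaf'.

[lɔpis]

The stem for 'root' ends in [s] in [minɛs] but [ʃ] in [minɛʃi].
If /s/ were underlying and a rule turned it into [ʃ] before the DEF suffix, 'skin' would also alternate; but it has [s] in both [nopɔs] and [nopɔsi].
The alternation reflects depalatalization: palato-alveolar /ʃ/ becomes [s] when no front vowel follows. /ʃ/ is underlying.
From [lɔpiʃi] the stem 'leaf' is /lɔpiʃ/; when no front vowel follows this yields [lɔpis].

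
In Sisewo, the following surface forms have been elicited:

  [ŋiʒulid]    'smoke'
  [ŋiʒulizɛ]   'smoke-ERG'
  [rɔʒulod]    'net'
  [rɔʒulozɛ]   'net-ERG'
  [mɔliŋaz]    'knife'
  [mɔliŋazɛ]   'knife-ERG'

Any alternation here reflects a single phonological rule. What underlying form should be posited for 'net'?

The stem for 'net' ends in [d] in [rɔʒulod] but [z] in [rɔʒulozɛ].
But 'knife' keeps [z] in both environments ([mɔliŋaz], [mɔliŋazɛ]), so there is no rule changing /z/ to [d] in isolation.
Therefore /d/ is basic and [z] is derived by intervocalic spirantization (voiced stops become fricatives between vowels).

/rɔʒulod/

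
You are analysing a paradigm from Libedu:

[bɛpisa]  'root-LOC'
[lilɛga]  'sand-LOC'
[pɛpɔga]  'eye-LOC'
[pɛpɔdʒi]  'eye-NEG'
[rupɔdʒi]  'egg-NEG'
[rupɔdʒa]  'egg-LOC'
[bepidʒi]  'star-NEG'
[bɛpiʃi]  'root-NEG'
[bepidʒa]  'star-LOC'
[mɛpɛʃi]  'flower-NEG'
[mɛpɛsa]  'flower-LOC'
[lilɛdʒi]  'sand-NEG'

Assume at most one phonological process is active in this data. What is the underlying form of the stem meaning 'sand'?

/lilɛg/

'sand' shows [dʒ] ~ [g] at the end of the stem ([lilɛdʒi] vs [lilɛga]).
If /dʒ/ were underlying and a rule turned it into [g] before the LOC suffix, 'star' would also alternate; but it has [dʒ] in both [bepidʒi] and [bepidʒa].
The alternation reflects palatalization before a front vowel: /g/ and /s/ become palato-alveolar [dʒ] and [ʃ] before a front vowel. /g/ is underlying.
Hence 'sand' is /lilɛg/ underlyingly.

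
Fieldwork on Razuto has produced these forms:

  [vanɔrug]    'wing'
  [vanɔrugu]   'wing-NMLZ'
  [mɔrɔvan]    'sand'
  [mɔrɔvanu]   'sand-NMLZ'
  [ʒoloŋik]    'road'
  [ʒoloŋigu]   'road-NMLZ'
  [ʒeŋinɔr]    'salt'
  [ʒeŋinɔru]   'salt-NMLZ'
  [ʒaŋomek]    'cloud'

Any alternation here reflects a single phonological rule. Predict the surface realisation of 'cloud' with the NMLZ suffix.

[ʒaŋomegu]

The root 'road' surfaces as [ʒoloŋik] and [ʒoloŋigu], with a stem-final [k] ~ [g] alternation.
The stem 'wing' ([vanɔrug], [vanɔrugu]) shows [g] unchanged in both environments, so [g] cannot be basic with [k] derived in isolation.
Therefore /k/ is basic and [g] is derived by intervocalic voicing (voiceless stops become voiced between vowels).
From [ʒaŋomek] the stem 'cloud' is /ʒaŋomek/; between vowels this yields [ʒaŋomegu].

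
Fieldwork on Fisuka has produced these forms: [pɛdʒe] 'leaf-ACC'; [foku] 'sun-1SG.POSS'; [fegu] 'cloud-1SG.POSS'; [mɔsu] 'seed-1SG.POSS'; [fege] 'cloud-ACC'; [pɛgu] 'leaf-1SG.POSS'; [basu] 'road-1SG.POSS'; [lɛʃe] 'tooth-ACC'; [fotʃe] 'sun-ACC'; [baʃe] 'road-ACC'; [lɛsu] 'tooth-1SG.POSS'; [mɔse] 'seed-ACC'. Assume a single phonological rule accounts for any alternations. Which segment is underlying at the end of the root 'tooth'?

/ʃ/

The stem for 'tooth' ends in [ʃ] in [lɛʃe] but [s] in [lɛsu].
The stem 'seed' ([mɔse], [mɔsu]) shows [s] unchanged in both environments, so [s] cannot be basic with [ʃ] derived before the ACC suffix.
So /ʃ/ is underlying, and a rule of depalatalization — palato-alveolar /tʃ/, /dʒ/ and /ʃ/ become [k], [g] and [s] when no front vowel follows — gives [s].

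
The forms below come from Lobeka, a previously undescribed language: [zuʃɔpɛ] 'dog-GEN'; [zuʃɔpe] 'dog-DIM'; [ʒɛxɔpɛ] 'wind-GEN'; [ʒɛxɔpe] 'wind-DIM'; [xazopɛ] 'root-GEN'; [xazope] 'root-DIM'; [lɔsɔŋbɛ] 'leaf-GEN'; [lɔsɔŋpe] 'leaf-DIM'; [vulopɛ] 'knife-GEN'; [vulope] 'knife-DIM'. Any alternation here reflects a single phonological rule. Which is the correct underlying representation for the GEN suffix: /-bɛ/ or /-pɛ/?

The GEN morpheme has two allomorphs, [-bɛ] and [-pɛ].
By contrast the DIM suffix keeps its initial [p] throughout — that segment must be underlying.
The GEN suffix is therefore /-bɛ/ underlyingly, with post-vocalic devoicing: voiced stops become voiceless after a vowel.

/-bɛ/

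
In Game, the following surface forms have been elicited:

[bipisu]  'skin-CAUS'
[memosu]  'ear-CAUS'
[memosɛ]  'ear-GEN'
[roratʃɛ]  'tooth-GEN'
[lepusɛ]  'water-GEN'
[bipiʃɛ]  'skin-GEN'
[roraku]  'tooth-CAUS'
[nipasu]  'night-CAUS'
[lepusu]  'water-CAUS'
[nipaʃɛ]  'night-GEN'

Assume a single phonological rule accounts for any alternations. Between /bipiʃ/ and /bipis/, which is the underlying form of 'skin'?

'skin' shows [ʃ] ~ [s] at the end of the stem ([bipiʃɛ] vs [bipisu]).
If /s/ were underlying and a rule turned it into [ʃ] before the GEN suffix, 'water' would also alternate; but it has [s] in both [lepusɛ] and [lepusu].
The underlying segment must be /ʃ/; palato-alveolar /tʃ/ and /ʃ/ become [k] and [s] when no front vowel follows, yielding [s] there.

/bipiʃ/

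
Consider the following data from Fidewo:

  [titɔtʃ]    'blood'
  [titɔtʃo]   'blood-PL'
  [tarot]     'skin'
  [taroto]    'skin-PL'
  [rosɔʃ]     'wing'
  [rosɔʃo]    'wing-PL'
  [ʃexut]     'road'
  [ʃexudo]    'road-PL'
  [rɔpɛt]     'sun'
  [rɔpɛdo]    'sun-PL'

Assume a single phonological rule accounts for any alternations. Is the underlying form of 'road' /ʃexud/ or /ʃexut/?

/ʃexud/

The stem for 'road' ends in [t] in [ʃexut] but [d] in [ʃexudo].
Compare 'skin', with invariant [t] in [tarot] and [taroto]: an analysis with underlying /t/ and a rule producing [d] before the PL suffix would wrongly predict alternation here too.
The underlying segment must be /d/; voiced obstruents become voiceless word-finally, yielding [t] there.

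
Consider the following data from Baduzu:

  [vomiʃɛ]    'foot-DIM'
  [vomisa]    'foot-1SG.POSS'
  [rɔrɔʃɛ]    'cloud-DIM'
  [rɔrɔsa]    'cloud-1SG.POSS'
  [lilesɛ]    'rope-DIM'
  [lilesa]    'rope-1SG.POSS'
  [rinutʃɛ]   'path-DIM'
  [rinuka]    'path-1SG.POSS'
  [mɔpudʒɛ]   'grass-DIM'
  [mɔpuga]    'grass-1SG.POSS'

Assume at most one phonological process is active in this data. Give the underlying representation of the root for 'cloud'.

/rɔrɔʃ/

'cloud' shows [ʃ] ~ [s] at the end of the stem ([rɔrɔʃɛ] vs [rɔrɔsa]).
The stem 'rope' ([lilesɛ], [lilesa]) shows [s] unchanged in both environments, so [s] cannot be basic with [ʃ] derived before the DIM suffix.
The alternation reflects depalatalization: palato-alveolar /tʃ/, /dʒ/ and /ʃ/ become [k], [g] and [s] when no front vowel follows. /ʃ/ is underlying.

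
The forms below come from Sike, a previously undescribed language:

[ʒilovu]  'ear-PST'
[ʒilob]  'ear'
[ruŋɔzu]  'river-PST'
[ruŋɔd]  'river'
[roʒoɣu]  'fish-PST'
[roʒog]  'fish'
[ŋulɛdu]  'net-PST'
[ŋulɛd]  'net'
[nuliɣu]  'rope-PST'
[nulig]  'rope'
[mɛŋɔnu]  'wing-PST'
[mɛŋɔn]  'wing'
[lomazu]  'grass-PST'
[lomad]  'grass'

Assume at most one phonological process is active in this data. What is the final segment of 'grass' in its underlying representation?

The root 'grass' surfaces as [lomazu] and [lomad], with a stem-final [z] ~ [d] alternation.
But 'net' keeps [d] in both environments ([ŋulɛdu], [ŋulɛd]), so there is no rule changing /d/ to [z] before the PST suffix.
So /z/ is underlying, and a rule of word-final hardening — voiced fricatives become stops word-finally — gives [d].

/z/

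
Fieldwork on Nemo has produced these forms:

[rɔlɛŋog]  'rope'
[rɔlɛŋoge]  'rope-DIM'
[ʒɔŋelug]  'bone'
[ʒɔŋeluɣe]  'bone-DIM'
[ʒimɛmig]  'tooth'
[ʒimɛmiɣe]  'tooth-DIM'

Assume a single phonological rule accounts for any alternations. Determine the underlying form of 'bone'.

/ʒɔŋeluɣ/

'bone' shows [g] ~ [ɣ] at the end of the stem ([ʒɔŋelug] vs [ʒɔŋeluɣe]).
If /g/ were underlying and a rule turned it into [ɣ] before the DIM suffix, 'rope' would also alternate; but it has [g] in both [rɔlɛŋog] and [rɔlɛŋoge].
So /ɣ/ is underlying, and a rule of word-final hardening — voiced fricatives become stops word-finally — gives [g].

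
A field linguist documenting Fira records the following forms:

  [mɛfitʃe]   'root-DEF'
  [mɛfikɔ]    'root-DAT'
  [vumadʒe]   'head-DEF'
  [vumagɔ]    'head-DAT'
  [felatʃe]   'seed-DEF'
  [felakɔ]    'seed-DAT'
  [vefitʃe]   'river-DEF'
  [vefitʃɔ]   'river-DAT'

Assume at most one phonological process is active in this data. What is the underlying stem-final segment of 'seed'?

/k/

The root 'seed' surfaces as [felatʃe] and [felakɔ], with a stem-final [tʃ] ~ [k] alternation.
If /tʃ/ were underlying and a rule turned it into [k] before the DAT suffix, 'river' would also alternate; but it has [tʃ] in both [vefitʃe] and [vefitʃɔ].
So /k/ is underlying, and a rule of palatalization before a front vowel — /k/ and /g/ become palato-alveolar [tʃ] and [dʒ] before a front vowel — gives [tʃ].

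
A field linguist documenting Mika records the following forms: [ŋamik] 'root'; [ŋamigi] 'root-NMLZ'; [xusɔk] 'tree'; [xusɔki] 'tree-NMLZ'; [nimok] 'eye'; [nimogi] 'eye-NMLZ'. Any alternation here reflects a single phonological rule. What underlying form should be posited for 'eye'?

/nimog/

'eye' shows [k] ~ [g] at the end of the stem ([nimok] vs [nimogi]).
The stem 'tree' ([xusɔk], [xusɔki]) shows [k] unchanged in both environments, so [k] cannot be basic with [g] derived before the NMLZ suffix.
The alternation reflects word-final obstruent devoicing: voiced obstruents become voiceless word-finally. /g/ is underlying.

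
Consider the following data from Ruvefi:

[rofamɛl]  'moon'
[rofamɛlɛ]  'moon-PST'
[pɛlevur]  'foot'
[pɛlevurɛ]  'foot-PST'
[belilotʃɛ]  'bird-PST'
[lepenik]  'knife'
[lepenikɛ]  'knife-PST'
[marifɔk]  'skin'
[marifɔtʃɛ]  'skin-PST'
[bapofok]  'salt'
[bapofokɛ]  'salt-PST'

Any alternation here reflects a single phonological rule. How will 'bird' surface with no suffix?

[belilok]

'skin' shows [k] ~ [tʃ] at the end of the stem ([marifɔk] vs [marifɔtʃɛ]).
Compare 'knife', with invariant [k] in [lepenik] and [lepenikɛ]: an analysis with underlying /k/ and a rule producing [tʃ] before the PST suffix would wrongly predict alternation here too.
So /tʃ/ is underlying, and a rule of depalatalization — palato-alveolar /tʃ/ becomes [k] when no front vowel follows — gives [k].
The one attested form of 'bird', [belilotʃɛ], shows underlying /belilotʃ/. Applying the same rule when no front vowel follows gives [belilok].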